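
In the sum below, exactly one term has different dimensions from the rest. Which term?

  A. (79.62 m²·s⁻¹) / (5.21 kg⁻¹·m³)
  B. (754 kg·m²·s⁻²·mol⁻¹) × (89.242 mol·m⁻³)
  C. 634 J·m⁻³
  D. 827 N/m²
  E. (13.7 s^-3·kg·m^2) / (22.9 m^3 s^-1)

A.

Dimensions:
  A. [m²·s⁻¹] / [kg⁻¹·m³] = kg·m⁻¹·s⁻¹
  B. [kg·m²·s⁻²·mol⁻¹] · [m⁻³·mol] = kg·m⁻¹·s⁻²
  C. J·m⁻³ = N·m·m⁻³ = kg·m⁻¹·s⁻²
  D. N·m⁻² = kg·m·s⁻²·m⁻² = kg·m⁻¹·s⁻²
  E. [kg·m²·s⁻³] / [m³·s⁻¹] = kg·m⁻¹·s⁻²
All reduce to kg·m⁻¹·s⁻² except A., which is kg·m⁻¹·s⁻¹.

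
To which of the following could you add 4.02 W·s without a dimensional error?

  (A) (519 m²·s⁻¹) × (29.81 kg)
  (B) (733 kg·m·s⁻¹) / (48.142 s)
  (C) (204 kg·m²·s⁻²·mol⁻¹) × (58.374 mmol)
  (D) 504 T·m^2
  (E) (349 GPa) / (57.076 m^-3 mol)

(C)

Reference: W·s = J·s⁻¹·s = kg·m²·s⁻².
Each option:
  (A) [m²·s⁻¹] · [kg] = kg·m²·s⁻¹
  (B) [kg·m·s⁻¹] / [s] = kg·m·s⁻²
  (C) [kg·m²·s⁻²·mol⁻¹] · [mol] = kg·m²·s⁻²  ← same
  (D) T·m² = Wb·m⁻²·m² = kg·m²·s⁻²·A⁻¹
  (E) [kg·m⁻¹·s⁻²] / [m⁻³·mol] = kg·m²·s⁻²·mol⁻¹
Only (C) matches kg·m²·s⁻².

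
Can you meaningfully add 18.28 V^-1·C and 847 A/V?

No

Expand each in SI base units:
  18.28 V^-1·C:  C·V⁻¹ = s·A·(J·C⁻¹)⁻¹ = kg⁻¹·m⁻²·s⁴·A²
  847 A/V:  A·V⁻¹ = A·(J·C⁻¹)⁻¹ = kg⁻¹·m⁻²·s³·A²
kg⁻¹·m⁻²·s⁴·A² ≠ kg⁻¹·m⁻²·s³·A², so they cannot be added.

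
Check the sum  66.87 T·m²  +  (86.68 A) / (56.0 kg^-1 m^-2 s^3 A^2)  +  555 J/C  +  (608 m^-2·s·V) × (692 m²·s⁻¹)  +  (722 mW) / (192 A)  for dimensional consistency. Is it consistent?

Work out the base dimensions of each:
  66.87 T·m²:  T·m² = Wb·m⁻²·m² = kg·m²·s⁻²·A⁻¹
  (86.68 A) / (56.0 kg^-1 m^-2 s^3 A^2):  [A] / [kg⁻¹·m⁻²·s³·A²] = kg·m²·s⁻³·A⁻¹
  555 J/C:  J·C⁻¹ = N·m·(s·A)⁻¹ = kg·m²·s⁻³·A⁻¹
  (608 m^-2·s·V) × (692 m²·s⁻¹):  [kg·s⁻²·A⁻¹] · [m²·s⁻¹] = kg·m²·s⁻³·A⁻¹
  (722 mW) / (192 A):  [kg·m²·s⁻³] / [A] = kg·m²·s⁻³·A⁻¹
The terms do not share a single dimension (kg·m²·s⁻²·A⁻¹ vs kg·m²·s⁻³·A⁻¹).

No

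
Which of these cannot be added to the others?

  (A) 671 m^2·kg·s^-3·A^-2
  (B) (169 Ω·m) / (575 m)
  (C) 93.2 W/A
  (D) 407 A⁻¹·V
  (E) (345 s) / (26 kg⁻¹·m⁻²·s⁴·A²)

(C)

Work out the base dimensions of each:
  (A) kg·m²·s⁻³·A⁻²
  (B) [kg·m³·s⁻³·A⁻²] / [m] = kg·m²·s⁻³·A⁻²
  (C) W·A⁻¹ = J·s⁻¹·A⁻¹ = kg·m²·s⁻³·A⁻¹
  (D) V·A⁻¹ = J·C⁻¹·A⁻¹ = kg·m²·s⁻³·A⁻²
  (E) [s] / [kg⁻¹·m⁻²·s⁴·A²] = kg·m²·s⁻³·A⁻²
All reduce to kg·m²·s⁻³·A⁻² except (C), which is kg·m²·s⁻³·A⁻¹.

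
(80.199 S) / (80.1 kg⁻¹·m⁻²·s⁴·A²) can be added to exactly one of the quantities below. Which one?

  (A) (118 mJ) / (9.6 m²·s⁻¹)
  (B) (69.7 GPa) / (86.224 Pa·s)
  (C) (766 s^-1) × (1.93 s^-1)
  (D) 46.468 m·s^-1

(B)

Reference: [kg⁻¹·m⁻²·s³·A²] / [kg⁻¹·m⁻²·s⁴·A²] = s⁻¹.
Each option:
  (A) [kg·m²·s⁻²] / [m²·s⁻¹] = kg·s⁻¹
  (B) [kg·m⁻¹·s⁻²] / [kg·m⁻¹·s⁻¹] = s⁻¹  ← same
  (C) [s⁻¹] · [s⁻¹] = s⁻²
  (D) m·s⁻¹
Only (B) matches s⁻¹.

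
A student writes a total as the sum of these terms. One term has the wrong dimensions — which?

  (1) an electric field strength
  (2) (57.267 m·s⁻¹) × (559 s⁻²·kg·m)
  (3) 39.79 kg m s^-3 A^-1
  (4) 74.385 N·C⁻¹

(2)

Expand each in SI base units:
  (1) [electric field strength] = kg·m·s⁻³·A⁻¹
  (2) [m·s⁻¹] · [kg·m·s⁻²] = kg·m²·s⁻³
  (3) kg·m·s⁻³·A⁻¹
  (4) N·C⁻¹ = kg·m·s⁻²·(s·A)⁻¹ = kg·m·s⁻³·A⁻¹
All reduce to kg·m·s⁻³·A⁻¹ except (2), which is kg·m²·s⁻³.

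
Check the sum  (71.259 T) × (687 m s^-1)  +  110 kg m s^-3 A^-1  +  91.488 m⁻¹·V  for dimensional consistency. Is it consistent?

Reduce each to base SI dimensions:
  (71.259 T) × (687 m s^-1):  [kg·s⁻²·A⁻¹] · [m·s⁻¹] = kg·m·s⁻³·A⁻¹
  110 kg m s^-3 A^-1:  kg·m·s⁻³·A⁻¹
  91.488 m⁻¹·V:  V·m⁻¹ = J·C⁻¹·m⁻¹ = kg·m·s⁻³·A⁻¹
Every term reduces to kg·m·s⁻³·A⁻¹.

Yes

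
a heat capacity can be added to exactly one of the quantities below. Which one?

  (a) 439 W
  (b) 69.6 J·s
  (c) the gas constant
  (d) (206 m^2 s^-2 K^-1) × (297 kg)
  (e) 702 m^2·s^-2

Reference: [heat capacity] = kg·m²·s⁻²·K⁻¹.
Each option:
  (a) W = J·s⁻¹ = kg·m²·s⁻³
  (b) J·s = N·m·s = kg·m²·s⁻¹
  (c) [gas constant] = kg·m²·s⁻²·K⁻¹·mol⁻¹
  (d) [m²·s⁻²·K⁻¹] · [kg] = kg·m²·s⁻²·K⁻¹  ← same
  (e) m²·s⁻²
Only (d) matches kg·m²·s⁻²·K⁻¹.

(d)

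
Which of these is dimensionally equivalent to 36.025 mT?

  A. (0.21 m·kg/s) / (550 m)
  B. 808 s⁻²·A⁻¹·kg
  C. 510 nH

B.

Reference: T = Wb·m⁻² = kg·s⁻²·A⁻¹.
Each option:
  A. [kg·m·s⁻¹] / [m] = kg·s⁻¹
  B. kg·s⁻²·A⁻¹  ← same
  C. H = V·s·A⁻¹ = kg·m²·s⁻²·A⁻²
Only B. matches kg·s⁻²·A⁻¹.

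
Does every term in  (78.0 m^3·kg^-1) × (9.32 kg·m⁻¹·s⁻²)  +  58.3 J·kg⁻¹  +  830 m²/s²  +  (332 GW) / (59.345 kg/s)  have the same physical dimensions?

Yes

Reduce each to base SI dimensions:
  (78.0 m^3·kg^-1) × (9.32 kg·m⁻¹·s⁻²):  [kg⁻¹·m³] · [kg·m⁻¹·s⁻²] = m²·s⁻²
  58.3 J·kg⁻¹:  J·kg⁻¹ = N·m·kg⁻¹ = m²·s⁻²
  830 m²/s²:  m²·s⁻²
  (332 GW) / (59.345 kg/s):  [kg·m²·s⁻³] / [kg·s⁻¹] = m²·s⁻²
Every term reduces to m²·s⁻².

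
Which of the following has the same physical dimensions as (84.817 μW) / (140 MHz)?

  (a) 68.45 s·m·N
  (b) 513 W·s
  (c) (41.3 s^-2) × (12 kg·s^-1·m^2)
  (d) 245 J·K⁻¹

Reference: [kg·m²·s⁻³] / [s⁻¹] = kg·m²·s⁻².
Each option:
  (a) N·m·s = kg·m·s⁻²·m·s = kg·m²·s⁻¹
  (b) W·s = J·s⁻¹·s = kg·m²·s⁻²  ← same
  (c) [s⁻²] · [kg·m²·s⁻¹] = kg·m²·s⁻³
  (d) J·K⁻¹ = N·m·K⁻¹ = kg·m²·s⁻²·K⁻¹
Only (b) matches kg·m²·s⁻².

(b)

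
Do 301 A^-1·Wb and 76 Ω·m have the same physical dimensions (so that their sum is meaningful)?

Reduce each to base SI dimensions:
  301 A^-1·Wb:  Wb·A⁻¹ = V·s·A⁻¹ = kg·m²·s⁻²·A⁻²
  76 Ω·m:  Ω·m = V·A⁻¹·m = kg·m³·s⁻³·A⁻²
kg·m²·s⁻²·A⁻² ≠ kg·m³·s⁻³·A⁻², so they cannot be added.

No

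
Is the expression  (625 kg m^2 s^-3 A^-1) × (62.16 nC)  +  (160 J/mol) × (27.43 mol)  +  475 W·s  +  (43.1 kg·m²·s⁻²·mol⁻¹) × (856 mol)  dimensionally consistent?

In SI base units:
  (625 kg m^2 s^-3 A^-1) × (62.16 nC):  [kg·m²·s⁻³·A⁻¹] · [s·A] = kg·m²·s⁻²
  (160 J/mol) × (27.43 mol):  [kg·m²·s⁻²·mol⁻¹] · [mol] = kg·m²·s⁻²
  475 W·s:  W·s = J·s⁻¹·s = kg·m²·s⁻²
  (43.1 kg·m²·s⁻²·mol⁻¹) × (856 mol):  [kg·m²·s⁻²·mol⁻¹] · [mol] = kg·m²·s⁻²
Every term reduces to kg·m²·s⁻².

Yes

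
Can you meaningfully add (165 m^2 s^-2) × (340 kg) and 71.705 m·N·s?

No

Dimensions:
  (165 m^2 s^-2) × (340 kg):  [m²·s⁻²] · [kg] = kg·m²·s⁻²
  71.705 m·N·s:  N·m·s = kg·m·s⁻²·m·s = kg·m²·s⁻¹
kg·m²·s⁻² ≠ kg·m²·s⁻¹, so they cannot be added.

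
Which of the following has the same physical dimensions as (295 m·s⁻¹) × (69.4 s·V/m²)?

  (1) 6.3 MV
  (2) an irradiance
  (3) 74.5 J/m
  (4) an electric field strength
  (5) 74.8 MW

(4)

Reference: [m·s⁻¹] · [kg·s⁻²·A⁻¹] = kg·m·s⁻³·A⁻¹.
Each option:
  (1) V = J·C⁻¹ = kg·m²·s⁻³·A⁻¹
  (2) [irradiance] = kg·s⁻³
  (3) J·m⁻¹ = N·m·m⁻¹ = kg·m·s⁻²
  (4) [electric field strength] = kg·m·s⁻³·A⁻¹  ← same
  (5) W = J·s⁻¹ = kg·m²·s⁻³
Only (4) matches kg·m·s⁻³·A⁻¹.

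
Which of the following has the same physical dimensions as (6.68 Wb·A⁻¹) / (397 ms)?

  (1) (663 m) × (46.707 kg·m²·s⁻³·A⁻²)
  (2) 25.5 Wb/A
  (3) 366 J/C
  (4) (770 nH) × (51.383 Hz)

(4)

Reference: [kg·m²·s⁻²·A⁻²] / [s] = kg·m²·s⁻³·A⁻².
Each option:
  (1) [m] · [kg·m²·s⁻³·A⁻²] = kg·m³·s⁻³·A⁻²
  (2) Wb·A⁻¹ = V·s·A⁻¹ = kg·m²·s⁻²·A⁻²
  (3) J·C⁻¹ = N·m·(s·A)⁻¹ = kg·m²·s⁻³·A⁻¹
  (4) [kg·m²·s⁻²·A⁻²] · [s⁻¹] = kg·m²·s⁻³·A⁻²  ← same
Only (4) matches kg·m²·s⁻³·A⁻².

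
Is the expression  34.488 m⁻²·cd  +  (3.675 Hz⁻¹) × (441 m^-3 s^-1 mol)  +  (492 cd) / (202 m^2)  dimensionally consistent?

No

Dimensions:
  34.488 m⁻²·cd:  m⁻²·cd
  (3.675 Hz⁻¹) × (441 m^-3 s^-1 mol):  [s] · [m⁻³·s⁻¹·mol] = m⁻³·mol
  (492 cd) / (202 m^2):  [cd] / [m²] = m⁻²·cd
The terms do not share a single dimension (m⁻²·cd vs m⁻³·mol).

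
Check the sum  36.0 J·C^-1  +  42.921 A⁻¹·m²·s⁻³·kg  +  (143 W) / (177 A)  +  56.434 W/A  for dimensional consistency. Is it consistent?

Yes

Reduce each to base SI dimensions:
  36.0 J·C^-1:  J·C⁻¹ = N·m·(s·A)⁻¹ = kg·m²·s⁻³·A⁻¹
  42.921 A⁻¹·m²·s⁻³·kg:  kg·m²·s⁻³·A⁻¹
  (143 W) / (177 A):  [kg·m²·s⁻³] / [A] = kg·m²·s⁻³·A⁻¹
  56.434 W/A:  W·A⁻¹ = J·s⁻¹·A⁻¹ = kg·m²·s⁻³·A⁻¹
Every term reduces to kg·m²·s⁻³·A⁻¹.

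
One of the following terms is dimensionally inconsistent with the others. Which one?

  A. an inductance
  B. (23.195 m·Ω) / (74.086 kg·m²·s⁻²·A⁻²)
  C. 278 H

Expand each in SI base units:
  A. [inductance] = kg·m²·s⁻²·A⁻²
  B. [kg·m³·s⁻³·A⁻²] / [kg·m²·s⁻²·A⁻²] = m·s⁻¹
  C. H = V·s·A⁻¹ = kg·m²·s⁻²·A⁻²
All reduce to kg·m²·s⁻²·A⁻² except B., which is m·s⁻¹.

B.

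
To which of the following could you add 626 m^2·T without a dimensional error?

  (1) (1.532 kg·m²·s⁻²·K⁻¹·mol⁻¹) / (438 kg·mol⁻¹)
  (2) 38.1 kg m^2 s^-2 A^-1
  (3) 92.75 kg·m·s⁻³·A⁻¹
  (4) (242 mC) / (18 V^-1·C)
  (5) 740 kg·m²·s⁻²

(2)

Reference: T·m² = Wb·m⁻²·m² = kg·m²·s⁻²·A⁻¹.
Each option:
  (1) [kg·m²·s⁻²·K⁻¹·mol⁻¹] / [kg·mol⁻¹] = m²·s⁻²·K⁻¹
  (2) kg·m²·s⁻²·A⁻¹  ← same
  (3) kg·m·s⁻³·A⁻¹
  (4) [s·A] / [kg⁻¹·m⁻²·s⁴·A²] = kg·m²·s⁻³·A⁻¹
  (5) kg·m²·s⁻²
Only (2) matches kg·m²·s⁻²·A⁻¹.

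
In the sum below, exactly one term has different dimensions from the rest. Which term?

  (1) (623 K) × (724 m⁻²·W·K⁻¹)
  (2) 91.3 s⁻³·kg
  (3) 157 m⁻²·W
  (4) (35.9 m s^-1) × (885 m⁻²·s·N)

Dimensions:
  (1) [K] · [kg·s⁻³·K⁻¹] = kg·s⁻³
  (2) kg·s⁻³
  (3) W·m⁻² = J·s⁻¹·m⁻² = kg·s⁻³
  (4) [m·s⁻¹] · [kg·m⁻¹·s⁻¹] = kg·s⁻²
All reduce to kg·s⁻³ except (4), which is kg·s⁻².

(4)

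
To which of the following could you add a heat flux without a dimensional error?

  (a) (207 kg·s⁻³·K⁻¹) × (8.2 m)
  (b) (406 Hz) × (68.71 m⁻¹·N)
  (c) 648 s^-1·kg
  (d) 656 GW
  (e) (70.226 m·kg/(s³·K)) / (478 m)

Reference: [heat flux] = kg·s⁻³.
Each option:
  (a) [kg·s⁻³·K⁻¹] · [m] = kg·m·s⁻³·K⁻¹
  (b) [s⁻¹] · [kg·s⁻²] = kg·s⁻³  ← same
  (c) kg·s⁻¹
  (d) W = J·s⁻¹ = kg·m²·s⁻³
  (e) [kg·m·s⁻³·K⁻¹] / [m] = kg·s⁻³·K⁻¹
Only (b) matches kg·s⁻³.

(b)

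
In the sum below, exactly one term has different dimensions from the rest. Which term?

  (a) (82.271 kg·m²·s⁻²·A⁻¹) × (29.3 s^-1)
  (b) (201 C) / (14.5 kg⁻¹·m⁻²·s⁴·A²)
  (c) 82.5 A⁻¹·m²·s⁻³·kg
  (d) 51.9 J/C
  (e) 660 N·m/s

Work out the base dimensions of each:
  (a) [kg·m²·s⁻²·A⁻¹] · [s⁻¹] = kg·m²·s⁻³·A⁻¹
  (b) [s·A] / [kg⁻¹·m⁻²·s⁴·A²] = kg·m²·s⁻³·A⁻¹
  (c) kg·m²·s⁻³·A⁻¹
  (d) J·C⁻¹ = N·m·(s·A)⁻¹ = kg·m²·s⁻³·A⁻¹
  (e) N·m·s⁻¹ = kg·m·s⁻²·m·s⁻¹ = kg·m²·s⁻³
All reduce to kg·m²·s⁻³·A⁻¹ except (e), which is kg·m²·s⁻³.

(e)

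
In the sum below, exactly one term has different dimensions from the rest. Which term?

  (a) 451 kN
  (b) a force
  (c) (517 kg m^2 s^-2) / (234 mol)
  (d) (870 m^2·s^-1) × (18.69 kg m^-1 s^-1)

(c)

Dimensions:
  (a) N = kg·m·s⁻²
  (b) [force] = kg·m·s⁻²
  (c) [kg·m²·s⁻²] / [mol] = kg·m²·s⁻²·mol⁻¹
  (d) [m²·s⁻¹] · [kg·m⁻¹·s⁻¹] = kg·m·s⁻²
All reduce to kg·m·s⁻² except (c), which is kg·m²·s⁻²·mol⁻¹.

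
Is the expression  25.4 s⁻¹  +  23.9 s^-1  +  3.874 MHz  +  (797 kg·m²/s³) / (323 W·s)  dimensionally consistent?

Yes

Work out the base dimensions of each:
  25.4 s⁻¹:  s⁻¹
  23.9 s^-1:  s⁻¹
  3.874 MHz:  Hz = s⁻¹
  (797 kg·m²/s³) / (323 W·s):  [kg·m²·s⁻³] / [kg·m²·s⁻²] = s⁻¹
Every term reduces to s⁻¹.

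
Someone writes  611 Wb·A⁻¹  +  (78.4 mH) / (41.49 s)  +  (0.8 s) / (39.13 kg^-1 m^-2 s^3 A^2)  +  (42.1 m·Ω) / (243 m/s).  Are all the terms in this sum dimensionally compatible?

Reduce each to base SI dimensions:
  611 Wb·A⁻¹:  Wb·A⁻¹ = V·s·A⁻¹ = kg·m²·s⁻²·A⁻²
  (78.4 mH) / (41.49 s):  [kg·m²·s⁻²·A⁻²] / [s] = kg·m²·s⁻³·A⁻²
  (0.8 s) / (39.13 kg^-1 m^-2 s^3 A^2):  [s] / [kg⁻¹·m⁻²·s³·A²] = kg·m²·s⁻²·A⁻²
  (42.1 m·Ω) / (243 m/s):  [kg·m³·s⁻³·A⁻²] / [m·s⁻¹] = kg·m²·s⁻²·A⁻²
The terms do not share a single dimension (kg·m²·s⁻²·A⁻² vs kg·m²·s⁻³·A⁻²).

No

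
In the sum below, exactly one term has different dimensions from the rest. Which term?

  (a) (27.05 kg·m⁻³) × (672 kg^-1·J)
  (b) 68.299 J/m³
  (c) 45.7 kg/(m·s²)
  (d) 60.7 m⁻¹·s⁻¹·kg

(d)

Work out the base dimensions of each:
  (a) [kg·m⁻³] · [m²·s⁻²] = kg·m⁻¹·s⁻²
  (b) J·m⁻³ = N·m·m⁻³ = kg·m⁻¹·s⁻²
  (c) kg·m⁻¹·s⁻²
  (d) kg·m⁻¹·s⁻¹
All reduce to kg·m⁻¹·s⁻² except (d), which is kg·m⁻¹·s⁻¹.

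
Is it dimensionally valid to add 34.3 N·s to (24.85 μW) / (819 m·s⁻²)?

Dimensions:
  34.3 N·s:  N·s = kg·m·s⁻²·s = kg·m·s⁻¹
  (24.85 μW) / (819 m·s⁻²):  [kg·m²·s⁻³] / [m·s⁻²] = kg·m·s⁻¹
Both are kg·m·s⁻¹, so they have the same dimensions and can be added.

Yes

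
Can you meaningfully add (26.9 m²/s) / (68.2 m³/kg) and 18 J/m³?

Expand each in SI base units:
  (26.9 m²/s) / (68.2 m³/kg):  [m²·s⁻¹] / [kg⁻¹·m³] = kg·m⁻¹·s⁻¹
  18 J/m³:  J·m⁻³ = N·m·m⁻³ = kg·m⁻¹·s⁻²
kg·m⁻¹·s⁻¹ ≠ kg·m⁻¹·s⁻², so they cannot be added.

No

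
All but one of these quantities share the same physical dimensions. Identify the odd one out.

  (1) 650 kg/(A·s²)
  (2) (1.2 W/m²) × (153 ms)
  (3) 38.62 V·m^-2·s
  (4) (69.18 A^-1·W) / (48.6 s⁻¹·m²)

In SI base units:
  (1) kg·s⁻²·A⁻¹
  (2) [kg·s⁻³] · [s] = kg·s⁻²
  (3) V·s·m⁻² = J·C⁻¹·s·m⁻² = kg·s⁻²·A⁻¹
  (4) [kg·m²·s⁻³·A⁻¹] / [m²·s⁻¹] = kg·s⁻²·A⁻¹
All reduce to kg·s⁻²·A⁻¹ except (2), which is kg·s⁻².

(2)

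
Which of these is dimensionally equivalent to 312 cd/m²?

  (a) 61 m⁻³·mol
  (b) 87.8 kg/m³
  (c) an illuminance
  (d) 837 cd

Reference: cd·m⁻² = m⁻²·cd.
Each option:
  (a) m⁻³·mol
  (b) kg·m⁻³
  (c) [illuminance] = m⁻²·cd  ← same
  (d) cd
Only (c) matches m⁻²·cd.

(c)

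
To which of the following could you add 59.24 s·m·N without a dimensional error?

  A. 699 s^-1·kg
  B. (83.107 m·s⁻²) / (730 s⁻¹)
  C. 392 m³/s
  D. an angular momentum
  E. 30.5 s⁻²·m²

Reference: N·m·s = kg·m·s⁻²·m·s = kg·m²·s⁻¹.
Each option:
  A. kg·s⁻¹
  B. [m·s⁻²] / [s⁻¹] = m·s⁻¹
  C. m³·s⁻¹
  D. [angular momentum] = kg·m²·s⁻¹  ← same
  E. m²·s⁻²
Only D. matches kg·m²·s⁻¹.

D.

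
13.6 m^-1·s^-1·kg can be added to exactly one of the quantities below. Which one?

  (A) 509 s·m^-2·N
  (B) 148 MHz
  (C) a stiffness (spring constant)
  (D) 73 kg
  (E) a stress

Reference: kg·m⁻¹·s⁻¹.
Each option:
  (A) N·s·m⁻² = kg·m·s⁻²·s·m⁻² = kg·m⁻¹·s⁻¹  ← same
  (B) Hz = s⁻¹
  (C) [stiffness (spring constant)] = kg·s⁻²
  (D) kg
  (E) [stress] = kg·m⁻¹·s⁻²
Only (A) matches kg·m⁻¹·s⁻¹.

(A)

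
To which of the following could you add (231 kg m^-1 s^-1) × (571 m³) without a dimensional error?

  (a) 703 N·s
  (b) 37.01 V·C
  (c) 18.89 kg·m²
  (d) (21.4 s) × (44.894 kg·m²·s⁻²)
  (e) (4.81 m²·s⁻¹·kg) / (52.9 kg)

(d)

Reference: [kg·m⁻¹·s⁻¹] · [m³] = kg·m²·s⁻¹.
Each option:
  (a) N·s = kg·m·s⁻²·s = kg·m·s⁻¹
  (b) C·V = s·A·J·C⁻¹ = kg·m²·s⁻²
  (c) kg·m²
  (d) [s] · [kg·m²·s⁻²] = kg·m²·s⁻¹  ← same
  (e) [kg·m²·s⁻¹] / [kg] = m²·s⁻¹
Only (d) matches kg·m²·s⁻¹.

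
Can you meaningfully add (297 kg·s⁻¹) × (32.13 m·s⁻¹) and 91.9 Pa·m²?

Yes

Reduce each to base SI dimensions:
  (297 kg·s⁻¹) × (32.13 m·s⁻¹):  [kg·s⁻¹] · [m·s⁻¹] = kg·m·s⁻²
  91.9 Pa·m²:  Pa·m² = N·m⁻²·m² = kg·m·s⁻²
Both are kg·m·s⁻², so they have the same dimensions and can be added.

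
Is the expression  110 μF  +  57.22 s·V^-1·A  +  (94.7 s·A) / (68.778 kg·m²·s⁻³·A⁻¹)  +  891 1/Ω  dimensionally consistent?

No

Work out the base dimensions of each:
  110 μF:  F = C·V⁻¹ = kg⁻¹·m⁻²·s⁴·A²
  57.22 s·V^-1·A:  A·s·V⁻¹ = A·s·(J·C⁻¹)⁻¹ = kg⁻¹·m⁻²·s⁴·A²
  (94.7 s·A) / (68.778 kg·m²·s⁻³·A⁻¹):  [s·A] / [kg·m²·s⁻³·A⁻¹] = kg⁻¹·m⁻²·s⁴·A²
  891 1/Ω:  Ω⁻¹ = (V·A⁻¹)⁻¹ = kg⁻¹·m⁻²·s³·A²
The terms do not share a single dimension (kg⁻¹·m⁻²·s³·A² vs kg⁻¹·m⁻²·s⁴·A²).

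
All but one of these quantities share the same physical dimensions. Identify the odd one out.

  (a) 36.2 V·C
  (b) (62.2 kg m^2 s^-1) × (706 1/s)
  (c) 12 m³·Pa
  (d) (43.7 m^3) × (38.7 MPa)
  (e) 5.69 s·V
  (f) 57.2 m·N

Expand each in SI base units:
  (a) C·V = s·A·J·C⁻¹ = kg·m²·s⁻²
  (b) [kg·m²·s⁻¹] · [s⁻¹] = kg·m²·s⁻²
  (c) Pa·m³ = N·m⁻²·m³ = kg·m²·s⁻²
  (d) [m³] · [kg·m⁻¹·s⁻²] = kg·m²·s⁻²
  (e) V·s = J·C⁻¹·s = kg·m²·s⁻²·A⁻¹
  (f) N·m = kg·m·s⁻²·m = kg·m²·s⁻²
All reduce to kg·m²·s⁻² except (e), which is kg·m²·s⁻²·A⁻¹.

(e)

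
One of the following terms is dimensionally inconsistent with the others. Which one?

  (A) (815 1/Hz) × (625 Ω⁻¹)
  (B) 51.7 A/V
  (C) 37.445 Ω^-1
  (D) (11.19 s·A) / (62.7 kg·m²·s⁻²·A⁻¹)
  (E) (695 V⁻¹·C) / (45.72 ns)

(A)

In SI base units:
  (A) [s] · [kg⁻¹·m⁻²·s³·A²] = kg⁻¹·m⁻²·s⁴·A²
  (B) A·V⁻¹ = A·(J·C⁻¹)⁻¹ = kg⁻¹·m⁻²·s³·A²
  (C) Ω⁻¹ = (V·A⁻¹)⁻¹ = kg⁻¹·m⁻²·s³·A²
  (D) [s·A] / [kg·m²·s⁻²·A⁻¹] = kg⁻¹·m⁻²·s³·A²
  (E) [kg⁻¹·m⁻²·s⁴·A²] / [s] = kg⁻¹·m⁻²·s³·A²
All reduce to kg⁻¹·m⁻²·s³·A² except (A), which is kg⁻¹·m⁻²·s⁴·A².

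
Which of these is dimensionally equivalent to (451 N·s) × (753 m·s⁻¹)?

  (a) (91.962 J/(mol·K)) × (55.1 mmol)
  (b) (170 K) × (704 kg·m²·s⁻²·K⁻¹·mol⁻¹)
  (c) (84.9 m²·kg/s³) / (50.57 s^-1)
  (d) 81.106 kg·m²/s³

Reference: [kg·m·s⁻¹] · [m·s⁻¹] = kg·m²·s⁻².
Each option:
  (a) [kg·m²·s⁻²·K⁻¹·mol⁻¹] · [mol] = kg·m²·s⁻²·K⁻¹
  (b) [K] · [kg·m²·s⁻²·K⁻¹·mol⁻¹] = kg·m²·s⁻²·mol⁻¹
  (c) [kg·m²·s⁻³] / [s⁻¹] = kg·m²·s⁻²  ← same
  (d) kg·m²·s⁻³
Only (c) matches kg·m²·s⁻².

(c)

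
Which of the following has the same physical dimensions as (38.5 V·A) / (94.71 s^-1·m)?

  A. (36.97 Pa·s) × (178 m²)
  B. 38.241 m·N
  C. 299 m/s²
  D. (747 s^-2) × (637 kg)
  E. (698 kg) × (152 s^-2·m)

Reference: [kg·m²·s⁻³] / [m·s⁻¹] = kg·m·s⁻².
Each option:
  A. [kg·m⁻¹·s⁻¹] · [m²] = kg·m·s⁻¹
  B. N·m = kg·m·s⁻²·m = kg·m²·s⁻²
  C. m·s⁻²
  D. [s⁻²] · [kg] = kg·s⁻²
  E. [kg] · [m·s⁻²] = kg·m·s⁻²  ← same
Only E. matches kg·m·s⁻².

E.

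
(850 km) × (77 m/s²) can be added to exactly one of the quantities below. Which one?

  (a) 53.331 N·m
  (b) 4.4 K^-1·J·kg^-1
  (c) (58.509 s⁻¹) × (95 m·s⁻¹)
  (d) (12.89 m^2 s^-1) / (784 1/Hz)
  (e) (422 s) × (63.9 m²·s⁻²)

(d)

Reference: [m] · [m·s⁻²] = m²·s⁻².
Each option:
  (a) N·m = kg·m·s⁻²·m = kg·m²·s⁻²
  (b) J·kg⁻¹·K⁻¹ = N·m·kg⁻¹·K⁻¹ = m²·s⁻²·K⁻¹
  (c) [s⁻¹] · [m·s⁻¹] = m·s⁻²
  (d) [m²·s⁻¹] / [s] = m²·s⁻²  ← same
  (e) [s] · [m²·s⁻²] = m²·s⁻¹
Only (d) matches m²·s⁻².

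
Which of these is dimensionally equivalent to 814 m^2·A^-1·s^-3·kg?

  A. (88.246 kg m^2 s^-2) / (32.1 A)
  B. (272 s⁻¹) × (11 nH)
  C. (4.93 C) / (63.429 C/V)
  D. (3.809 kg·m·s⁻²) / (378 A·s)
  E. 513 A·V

C.

Reference: kg·m²·s⁻³·A⁻¹.
Each option:
  A. [kg·m²·s⁻²] / [A] = kg·m²·s⁻²·A⁻¹
  B. [s⁻¹] · [kg·m²·s⁻²·A⁻²] = kg·m²·s⁻³·A⁻²
  C. [s·A] / [kg⁻¹·m⁻²·s⁴·A²] = kg·m²·s⁻³·A⁻¹  ← same
  D. [kg·m·s⁻²] / [s·A] = kg·m·s⁻³·A⁻¹
  E. V·A = J·C⁻¹·A = kg·m²·s⁻³
Only C. matches kg·m²·s⁻³·A⁻¹.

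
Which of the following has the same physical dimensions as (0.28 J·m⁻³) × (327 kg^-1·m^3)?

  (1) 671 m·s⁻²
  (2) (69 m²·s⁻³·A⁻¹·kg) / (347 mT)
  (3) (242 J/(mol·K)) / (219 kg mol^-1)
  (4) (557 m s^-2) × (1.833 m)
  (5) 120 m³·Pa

(4)

Reference: [kg·m⁻¹·s⁻²] · [kg⁻¹·m³] = m²·s⁻².
Each option:
  (1) m·s⁻²
  (2) [kg·m²·s⁻³·A⁻¹] / [kg·s⁻²·A⁻¹] = m²·s⁻¹
  (3) [kg·m²·s⁻²·K⁻¹·mol⁻¹] / [kg·mol⁻¹] = m²·s⁻²·K⁻¹
  (4) [m·s⁻²] · [m] = m²·s⁻²  ← same
  (5) Pa·m³ = N·m⁻²·m³ = kg·m²·s⁻²
Only (4) matches m²·s⁻².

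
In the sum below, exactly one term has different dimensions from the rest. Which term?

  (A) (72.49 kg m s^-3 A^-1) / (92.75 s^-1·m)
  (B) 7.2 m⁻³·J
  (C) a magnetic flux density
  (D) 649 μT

(B)

In SI base units:
  (A) [kg·m·s⁻³·A⁻¹] / [m·s⁻¹] = kg·s⁻²·A⁻¹
  (B) J·m⁻³ = N·m·m⁻³ = kg·m⁻¹·s⁻²
  (C) [magnetic flux density] = kg·s⁻²·A⁻¹
  (D) T = Wb·m⁻² = kg·s⁻²·A⁻¹
All reduce to kg·s⁻²·A⁻¹ except (B), which is kg·m⁻¹·s⁻².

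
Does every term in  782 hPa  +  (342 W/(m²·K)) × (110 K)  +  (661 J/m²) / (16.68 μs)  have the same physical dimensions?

Expand each in SI base units:
  782 hPa:  Pa = N·m⁻² = kg·m⁻¹·s⁻²
  (342 W/(m²·K)) × (110 K):  [kg·s⁻³·K⁻¹] · [K] = kg·s⁻³
  (661 J/m²) / (16.68 μs):  [kg·s⁻²] / [s] = kg·s⁻³
The terms do not share a single dimension (kg·m⁻¹·s⁻² vs kg·s⁻³).

No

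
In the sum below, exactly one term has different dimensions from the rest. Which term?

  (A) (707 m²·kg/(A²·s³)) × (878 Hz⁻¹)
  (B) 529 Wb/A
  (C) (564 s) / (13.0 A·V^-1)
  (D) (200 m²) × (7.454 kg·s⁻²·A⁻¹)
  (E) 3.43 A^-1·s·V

In SI base units:
  (A) [kg·m²·s⁻³·A⁻²] · [s] = kg·m²·s⁻²·A⁻²
  (B) Wb·A⁻¹ = V·s·A⁻¹ = kg·m²·s⁻²·A⁻²
  (C) [s] / [kg⁻¹·m⁻²·s³·A²] = kg·m²·s⁻²·A⁻²
  (D) [m²] · [kg·s⁻²·A⁻¹] = kg·m²·s⁻²·A⁻¹
  (E) V·s·A⁻¹ = J·C⁻¹·s·A⁻¹ = kg·m²·s⁻²·A⁻²
All reduce to kg·m²·s⁻²·A⁻² except (D), which is kg·m²·s⁻²·A⁻¹.

(D)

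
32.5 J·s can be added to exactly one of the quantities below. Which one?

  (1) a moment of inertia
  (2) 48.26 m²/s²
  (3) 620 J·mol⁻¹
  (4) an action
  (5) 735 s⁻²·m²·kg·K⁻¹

(4)

Reference: J·s = N·m·s = kg·m²·s⁻¹.
Each option:
  (1) [moment of inertia] = kg·m²
  (2) m²·s⁻²
  (3) J·mol⁻¹ = N·m·mol⁻¹ = kg·m²·s⁻²·mol⁻¹
  (4) [action] = kg·m²·s⁻¹  ← same
  (5) kg·m²·s⁻²·K⁻¹
Only (4) matches kg·m²·s⁻¹.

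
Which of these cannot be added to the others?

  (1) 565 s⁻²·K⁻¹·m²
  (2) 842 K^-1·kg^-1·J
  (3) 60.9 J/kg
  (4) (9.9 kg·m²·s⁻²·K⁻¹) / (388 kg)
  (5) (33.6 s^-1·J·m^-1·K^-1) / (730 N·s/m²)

(3)

Expand each in SI base units:
  (1) m²·s⁻²·K⁻¹
  (2) J·kg⁻¹·K⁻¹ = N·m·kg⁻¹·K⁻¹ = m²·s⁻²·K⁻¹
  (3) J·kg⁻¹ = N·m·kg⁻¹ = m²·s⁻²
  (4) [kg·m²·s⁻²·K⁻¹] / [kg] = m²·s⁻²·K⁻¹
  (5) [kg·m·s⁻³·K⁻¹] / [kg·m⁻¹·s⁻¹] = m²·s⁻²·K⁻¹
All reduce to m²·s⁻²·K⁻¹ except (3), which is m²·s⁻².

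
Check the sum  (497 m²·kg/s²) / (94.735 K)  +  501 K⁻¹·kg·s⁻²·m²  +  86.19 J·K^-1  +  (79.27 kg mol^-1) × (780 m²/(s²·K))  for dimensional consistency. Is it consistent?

Reduce each to base SI dimensions:
  (497 m²·kg/s²) / (94.735 K):  [kg·m²·s⁻²] / [K] = kg·m²·s⁻²·K⁻¹
  501 K⁻¹·kg·s⁻²·m²:  kg·m²·s⁻²·K⁻¹
  86.19 J·K^-1:  J·K⁻¹ = N·m·K⁻¹ = kg·m²·s⁻²·K⁻¹
  (79.27 kg mol^-1) × (780 m²/(s²·K)):  [kg·mol⁻¹] · [m²·s⁻²·K⁻¹] = kg·m²·s⁻²·K⁻¹·mol⁻¹
The terms do not share a single dimension (kg·m²·s⁻²·K⁻¹ vs kg·m²·s⁻²·K⁻¹·mol⁻¹).

No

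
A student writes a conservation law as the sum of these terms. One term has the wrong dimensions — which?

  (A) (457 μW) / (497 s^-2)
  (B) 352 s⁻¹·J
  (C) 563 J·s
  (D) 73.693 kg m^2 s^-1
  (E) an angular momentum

In SI base units:
  (A) [kg·m²·s⁻³] / [s⁻²] = kg·m²·s⁻¹
  (B) J·s⁻¹ = N·m·s⁻¹ = kg·m²·s⁻³
  (C) J·s = N·m·s = kg·m²·s⁻¹
  (D) kg·m²·s⁻¹
  (E) [angular momentum] = kg·m²·s⁻¹
All reduce to kg·m²·s⁻¹ except (B), which is kg·m²·s⁻³.

(B)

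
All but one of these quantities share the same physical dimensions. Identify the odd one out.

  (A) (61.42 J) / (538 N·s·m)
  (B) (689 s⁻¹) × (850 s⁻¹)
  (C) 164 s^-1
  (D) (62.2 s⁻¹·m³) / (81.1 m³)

In SI base units:
  (A) [kg·m²·s⁻²] / [kg·m²·s⁻¹] = s⁻¹
  (B) [s⁻¹] · [s⁻¹] = s⁻²
  (C) s⁻¹
  (D) [m³·s⁻¹] / [m³] = s⁻¹
All reduce to s⁻¹ except (B), which is s⁻².

(B)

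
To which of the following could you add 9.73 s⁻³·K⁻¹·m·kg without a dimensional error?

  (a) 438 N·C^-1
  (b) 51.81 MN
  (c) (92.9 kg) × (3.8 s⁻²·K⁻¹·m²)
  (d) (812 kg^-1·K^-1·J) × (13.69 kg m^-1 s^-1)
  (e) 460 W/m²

(d)

Reference: kg·m·s⁻³·K⁻¹.
Each option:
  (a) N·C⁻¹ = kg·m·s⁻²·(s·A)⁻¹ = kg·m·s⁻³·A⁻¹
  (b) N = kg·m·s⁻²
  (c) [kg] · [m²·s⁻²·K⁻¹] = kg·m²·s⁻²·K⁻¹
  (d) [m²·s⁻²·K⁻¹] · [kg·m⁻¹·s⁻¹] = kg·m·s⁻³·K⁻¹  ← same
  (e) W·m⁻² = J·s⁻¹·m⁻² = kg·s⁻³
Only (d) matches kg·m·s⁻³·K⁻¹.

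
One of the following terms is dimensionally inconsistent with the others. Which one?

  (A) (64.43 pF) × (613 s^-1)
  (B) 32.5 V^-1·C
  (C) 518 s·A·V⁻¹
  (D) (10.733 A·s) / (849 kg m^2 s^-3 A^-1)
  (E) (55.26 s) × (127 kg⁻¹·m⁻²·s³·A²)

In SI base units:
  (A) [kg⁻¹·m⁻²·s⁴·A²] · [s⁻¹] = kg⁻¹·m⁻²·s³·A²
  (B) C·V⁻¹ = s·A·(J·C⁻¹)⁻¹ = kg⁻¹·m⁻²·s⁴·A²
  (C) A·s·V⁻¹ = A·s·(J·C⁻¹)⁻¹ = kg⁻¹·m⁻²·s⁴·A²
  (D) [s·A] / [kg·m²·s⁻³·A⁻¹] = kg⁻¹·m⁻²·s⁴·A²
  (E) [s] · [kg⁻¹·m⁻²·s³·A²] = kg⁻¹·m⁻²·s⁴·A²
All reduce to kg⁻¹·m⁻²·s⁴·A² except (A), which is kg⁻¹·m⁻²·s³·A².

(A)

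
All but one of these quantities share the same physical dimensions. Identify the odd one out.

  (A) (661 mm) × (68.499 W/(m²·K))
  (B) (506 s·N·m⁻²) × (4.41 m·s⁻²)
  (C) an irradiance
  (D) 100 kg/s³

Reduce each to base SI dimensions:
  (A) [m] · [kg·s⁻³·K⁻¹] = kg·m·s⁻³·K⁻¹
  (B) [kg·m⁻¹·s⁻¹] · [m·s⁻²] = kg·s⁻³
  (C) [irradiance] = kg·s⁻³
  (D) kg·s⁻³
All reduce to kg·s⁻³ except (A), which is kg·m·s⁻³·K⁻¹.

(A)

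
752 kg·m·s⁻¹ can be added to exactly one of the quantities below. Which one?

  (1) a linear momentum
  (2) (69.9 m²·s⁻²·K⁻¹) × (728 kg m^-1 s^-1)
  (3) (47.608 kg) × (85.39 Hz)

Reference: kg·m·s⁻¹.
Each option:
  (1) [linear momentum] = kg·m·s⁻¹  ← same
  (2) [m²·s⁻²·K⁻¹] · [kg·m⁻¹·s⁻¹] = kg·m·s⁻³·K⁻¹
  (3) [kg] · [s⁻¹] = kg·s⁻¹
Only (1) matches kg·m·s⁻¹.

(1)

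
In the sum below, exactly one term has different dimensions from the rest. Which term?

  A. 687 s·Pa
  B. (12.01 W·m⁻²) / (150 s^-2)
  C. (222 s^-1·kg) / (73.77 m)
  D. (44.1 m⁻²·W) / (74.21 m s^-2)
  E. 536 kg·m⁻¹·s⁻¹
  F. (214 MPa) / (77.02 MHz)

B.

Dimensions:
  A. Pa·s = N·m⁻²·s = kg·m⁻¹·s⁻¹
  B. [kg·s⁻³] / [s⁻²] = kg·s⁻¹
  C. [kg·s⁻¹] / [m] = kg·m⁻¹·s⁻¹
  D. [kg·s⁻³] / [m·s⁻²] = kg·m⁻¹·s⁻¹
  E. kg·m⁻¹·s⁻¹
  F. [kg·m⁻¹·s⁻²] / [s⁻¹] = kg·m⁻¹·s⁻¹
All reduce to kg·m⁻¹·s⁻¹ except B., which is kg·s⁻¹.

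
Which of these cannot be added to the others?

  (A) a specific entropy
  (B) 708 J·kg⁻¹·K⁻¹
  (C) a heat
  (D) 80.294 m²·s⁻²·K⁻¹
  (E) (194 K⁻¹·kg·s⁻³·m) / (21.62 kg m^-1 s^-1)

(C)

In SI base units:
  (A) [specific entropy] = m²·s⁻²·K⁻¹
  (B) J·kg⁻¹·K⁻¹ = N·m·kg⁻¹·K⁻¹ = m²·s⁻²·K⁻¹
  (C) [heat] = kg·m²·s⁻²
  (D) m²·s⁻²·K⁻¹
  (E) [kg·m·s⁻³·K⁻¹] / [kg·m⁻¹·s⁻¹] = m²·s⁻²·K⁻¹
All reduce to m²·s⁻²·K⁻¹ except (C), which is kg·m²·s⁻².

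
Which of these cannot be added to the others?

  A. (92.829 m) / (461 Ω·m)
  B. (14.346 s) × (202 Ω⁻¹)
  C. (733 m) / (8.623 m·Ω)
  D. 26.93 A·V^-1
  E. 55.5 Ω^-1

B.

Dimensions:
  A. [m] / [kg·m³·s⁻³·A⁻²] = kg⁻¹·m⁻²·s³·A²
  B. [s] · [kg⁻¹·m⁻²·s³·A²] = kg⁻¹·m⁻²·s⁴·A²
  C. [m] / [kg·m³·s⁻³·A⁻²] = kg⁻¹·m⁻²·s³·A²
  D. A·V⁻¹ = A·(J·C⁻¹)⁻¹ = kg⁻¹·m⁻²·s³·A²
  E. Ω⁻¹ = (V·A⁻¹)⁻¹ = kg⁻¹·m⁻²·s³·A²
All reduce to kg⁻¹·m⁻²·s³·A² except B., which is kg⁻¹·m⁻²·s⁴·A².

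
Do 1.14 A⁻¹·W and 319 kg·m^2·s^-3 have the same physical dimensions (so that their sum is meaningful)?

Reduce each to base SI dimensions:
  1.14 A⁻¹·W:  W·A⁻¹ = J·s⁻¹·A⁻¹ = kg·m²·s⁻³·A⁻¹
  319 kg·m^2·s^-3:  kg·m²·s⁻³
kg·m²·s⁻³·A⁻¹ ≠ kg·m²·s⁻³, so they cannot be added.

No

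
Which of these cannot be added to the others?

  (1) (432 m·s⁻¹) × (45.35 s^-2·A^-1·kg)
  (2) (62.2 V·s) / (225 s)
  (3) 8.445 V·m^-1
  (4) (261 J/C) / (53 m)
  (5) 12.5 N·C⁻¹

(2)

Dimensions:
  (1) [m·s⁻¹] · [kg·s⁻²·A⁻¹] = kg·m·s⁻³·A⁻¹
  (2) [kg·m²·s⁻²·A⁻¹] / [s] = kg·m²·s⁻³·A⁻¹
  (3) V·m⁻¹ = J·C⁻¹·m⁻¹ = kg·m·s⁻³·A⁻¹
  (4) [kg·m²·s⁻³·A⁻¹] / [m] = kg·m·s⁻³·A⁻¹
  (5) N·C⁻¹ = kg·m·s⁻²·(s·A)⁻¹ = kg·m·s⁻³·A⁻¹
All reduce to kg·m·s⁻³·A⁻¹ except (2), which is kg·m²·s⁻³·A⁻¹.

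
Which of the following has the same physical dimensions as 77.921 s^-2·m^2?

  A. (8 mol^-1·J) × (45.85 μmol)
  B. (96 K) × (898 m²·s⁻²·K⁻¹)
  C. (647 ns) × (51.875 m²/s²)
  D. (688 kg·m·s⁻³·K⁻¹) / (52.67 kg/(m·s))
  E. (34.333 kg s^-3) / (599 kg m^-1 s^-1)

Reference: m²·s⁻².
Each option:
  A. [kg·m²·s⁻²·mol⁻¹] · [mol] = kg·m²·s⁻²
  B. [K] · [m²·s⁻²·K⁻¹] = m²·s⁻²  ← same
  C. [s] · [m²·s⁻²] = m²·s⁻¹
  D. [kg·m·s⁻³·K⁻¹] / [kg·m⁻¹·s⁻¹] = m²·s⁻²·K⁻¹
  E. [kg·s⁻³] / [kg·m⁻¹·s⁻¹] = m·s⁻²
Only B. matches m²·s⁻².

B.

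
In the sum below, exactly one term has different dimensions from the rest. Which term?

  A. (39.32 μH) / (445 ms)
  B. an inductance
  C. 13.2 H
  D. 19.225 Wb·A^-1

A.

Work out the base dimensions of each:
  A. [kg·m²·s⁻²·A⁻²] / [s] = kg·m²·s⁻³·A⁻²
  B. [inductance] = kg·m²·s⁻²·A⁻²
  C. H = V·s·A⁻¹ = kg·m²·s⁻²·A⁻²
  D. Wb·A⁻¹ = V·s·A⁻¹ = kg·m²·s⁻²·A⁻²
All reduce to kg·m²·s⁻²·A⁻² except A., which is kg·m²·s⁻³·A⁻².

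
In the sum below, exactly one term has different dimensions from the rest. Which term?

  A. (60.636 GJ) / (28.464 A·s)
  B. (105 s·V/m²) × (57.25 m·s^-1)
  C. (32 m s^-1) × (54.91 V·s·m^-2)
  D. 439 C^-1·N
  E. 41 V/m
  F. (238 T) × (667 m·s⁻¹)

Work out the base dimensions of each:
  A. [kg·m²·s⁻²] / [s·A] = kg·m²·s⁻³·A⁻¹
  B. [kg·s⁻²·A⁻¹] · [m·s⁻¹] = kg·m·s⁻³·A⁻¹
  C. [m·s⁻¹] · [kg·s⁻²·A⁻¹] = kg·m·s⁻³·A⁻¹
  D. N·C⁻¹ = kg·m·s⁻²·(s·A)⁻¹ = kg·m·s⁻³·A⁻¹
  E. V·m⁻¹ = J·C⁻¹·m⁻¹ = kg·m·s⁻³·A⁻¹
  F. [kg·s⁻²·A⁻¹] · [m·s⁻¹] = kg·m·s⁻³·A⁻¹
All reduce to kg·m·s⁻³·A⁻¹ except A., which is kg·m²·s⁻³·A⁻¹.

A.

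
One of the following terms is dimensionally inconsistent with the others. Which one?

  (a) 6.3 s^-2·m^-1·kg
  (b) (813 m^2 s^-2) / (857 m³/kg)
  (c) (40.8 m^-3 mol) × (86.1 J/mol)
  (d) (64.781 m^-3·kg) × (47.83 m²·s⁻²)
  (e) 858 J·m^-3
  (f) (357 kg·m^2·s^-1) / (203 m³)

Dimensions:
  (a) kg·m⁻¹·s⁻²
  (b) [m²·s⁻²] / [kg⁻¹·m³] = kg·m⁻¹·s⁻²
  (c) [m⁻³·mol] · [kg·m²·s⁻²·mol⁻¹] = kg·m⁻¹·s⁻²
  (d) [kg·m⁻³] · [m²·s⁻²] = kg·m⁻¹·s⁻²
  (e) J·m⁻³ = N·m·m⁻³ = kg·m⁻¹·s⁻²
  (f) [kg·m²·s⁻¹] / [m³] = kg·m⁻¹·s⁻¹
All reduce to kg·m⁻¹·s⁻² except (f), which is kg·m⁻¹·s⁻¹.

(f)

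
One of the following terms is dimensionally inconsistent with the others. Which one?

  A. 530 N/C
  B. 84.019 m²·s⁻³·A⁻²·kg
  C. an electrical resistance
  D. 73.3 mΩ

A.

Work out the base dimensions of each:
  A. N·C⁻¹ = kg·m·s⁻²·(s·A)⁻¹ = kg·m·s⁻³·A⁻¹
  B. kg·m²·s⁻³·A⁻²
  C. [electrical resistance] = kg·m²·s⁻³·A⁻²
  D. Ω = V·A⁻¹ = kg·m²·s⁻³·A⁻²
All reduce to kg·m²·s⁻³·A⁻² except A., which is kg·m·s⁻³·A⁻¹.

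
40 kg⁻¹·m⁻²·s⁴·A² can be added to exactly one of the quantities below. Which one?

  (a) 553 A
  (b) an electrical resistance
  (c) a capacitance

Reference: kg⁻¹·m⁻²·s⁴·A².
Each option:
  (a) A
  (b) [electrical resistance] = kg·m²·s⁻³·A⁻²
  (c) [capacitance] = kg⁻¹·m⁻²·s⁴·A²  ← same
Only (c) matches kg⁻¹·m⁻²·s⁴·A².

(c)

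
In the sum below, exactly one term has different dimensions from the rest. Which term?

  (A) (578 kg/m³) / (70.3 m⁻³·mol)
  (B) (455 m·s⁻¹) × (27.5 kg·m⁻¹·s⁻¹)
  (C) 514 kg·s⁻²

In SI base units:
  (A) [kg·m⁻³] / [m⁻³·mol] = kg·mol⁻¹
  (B) [m·s⁻¹] · [kg·m⁻¹·s⁻¹] = kg·s⁻²
  (C) kg·s⁻²
All reduce to kg·s⁻² except (A), which is kg·mol⁻¹.

(A)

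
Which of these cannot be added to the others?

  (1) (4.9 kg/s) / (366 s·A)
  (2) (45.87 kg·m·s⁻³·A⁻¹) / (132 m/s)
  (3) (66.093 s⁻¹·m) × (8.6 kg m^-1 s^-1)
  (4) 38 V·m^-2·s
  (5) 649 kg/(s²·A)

Dimensions:
  (1) [kg·s⁻¹] / [s·A] = kg·s⁻²·A⁻¹
  (2) [kg·m·s⁻³·A⁻¹] / [m·s⁻¹] = kg·s⁻²·A⁻¹
  (3) [m·s⁻¹] · [kg·m⁻¹·s⁻¹] = kg·s⁻²
  (4) V·s·m⁻² = J·C⁻¹·s·m⁻² = kg·s⁻²·A⁻¹
  (5) kg·s⁻²·A⁻¹
All reduce to kg·s⁻²·A⁻¹ except (3), which is kg·s⁻².

(3)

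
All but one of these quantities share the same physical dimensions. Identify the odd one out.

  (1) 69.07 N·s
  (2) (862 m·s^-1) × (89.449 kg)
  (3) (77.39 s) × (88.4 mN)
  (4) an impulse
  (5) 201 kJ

(5)

Work out the base dimensions of each:
  (1) N·s = kg·m·s⁻²·s = kg·m·s⁻¹
  (2) [m·s⁻¹] · [kg] = kg·m·s⁻¹
  (3) [s] · [kg·m·s⁻²] = kg·m·s⁻¹
  (4) [impulse] = kg·m·s⁻¹
  (5) J = N·m = kg·m²·s⁻²
All reduce to kg·m·s⁻¹ except (5), which is kg·m²·s⁻².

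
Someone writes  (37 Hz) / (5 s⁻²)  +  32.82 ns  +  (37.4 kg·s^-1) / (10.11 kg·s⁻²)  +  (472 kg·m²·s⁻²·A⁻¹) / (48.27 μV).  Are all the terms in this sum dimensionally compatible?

In SI base units:
  (37 Hz) / (5 s⁻²):  [s⁻¹] / [s⁻²] = s
  32.82 ns:  s
  (37.4 kg·s^-1) / (10.11 kg·s⁻²):  [kg·s⁻¹] / [kg·s⁻²] = s
  (472 kg·m²·s⁻²·A⁻¹) / (48.27 μV):  [kg·m²·s⁻²·A⁻¹] / [kg·m²·s⁻³·A⁻¹] = s
Every term reduces to s.

Yes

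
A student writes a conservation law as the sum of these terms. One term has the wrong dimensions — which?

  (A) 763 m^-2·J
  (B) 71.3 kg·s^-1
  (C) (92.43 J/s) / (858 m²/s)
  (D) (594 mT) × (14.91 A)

(B)

Work out the base dimensions of each:
  (A) J·m⁻² = N·m·m⁻² = kg·s⁻²
  (B) kg·s⁻¹
  (C) [kg·m²·s⁻³] / [m²·s⁻¹] = kg·s⁻²
  (D) [kg·s⁻²·A⁻¹] · [A] = kg·s⁻²
All reduce to kg·s⁻² except (B), which is kg·s⁻¹.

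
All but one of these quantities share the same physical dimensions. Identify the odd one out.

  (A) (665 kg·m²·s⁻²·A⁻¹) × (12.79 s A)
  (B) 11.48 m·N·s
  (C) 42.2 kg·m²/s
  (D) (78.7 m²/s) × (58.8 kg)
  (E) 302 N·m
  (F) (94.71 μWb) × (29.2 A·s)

(E)

Work out the base dimensions of each:
  (A) [kg·m²·s⁻²·A⁻¹] · [s·A] = kg·m²·s⁻¹
  (B) N·m·s = kg·m·s⁻²·m·s = kg·m²·s⁻¹
  (C) kg·m²·s⁻¹
  (D) [m²·s⁻¹] · [kg] = kg·m²·s⁻¹
  (E) N·m = kg·m·s⁻²·m = kg·m²·s⁻²
  (F) [kg·m²·s⁻²·A⁻¹] · [s·A] = kg·m²·s⁻¹
All reduce to kg·m²·s⁻¹ except (E), which is kg·m²·s⁻².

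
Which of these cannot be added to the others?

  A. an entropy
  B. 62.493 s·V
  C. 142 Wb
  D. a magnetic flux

A.

In SI base units:
  A. [entropy] = kg·m²·s⁻²·K⁻¹
  B. V·s = J·C⁻¹·s = kg·m²·s⁻²·A⁻¹
  C. Wb = V·s = kg·m²·s⁻²·A⁻¹
  D. [magnetic flux] = kg·m²·s⁻²·A⁻¹
All reduce to kg·m²·s⁻²·A⁻¹ except A., which is kg·m²·s⁻²·K⁻¹.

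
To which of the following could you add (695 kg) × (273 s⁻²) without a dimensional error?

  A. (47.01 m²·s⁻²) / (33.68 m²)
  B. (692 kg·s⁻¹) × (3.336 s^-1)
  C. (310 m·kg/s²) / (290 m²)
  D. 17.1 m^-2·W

Reference: [kg] · [s⁻²] = kg·s⁻².
Each option:
  A. [m²·s⁻²] / [m²] = s⁻²
  B. [kg·s⁻¹] · [s⁻¹] = kg·s⁻²  ← same
  C. [kg·m·s⁻²] / [m²] = kg·m⁻¹·s⁻²
  D. W·m⁻² = J·s⁻¹·m⁻² = kg·s⁻³
Only B. matches kg·s⁻².

B.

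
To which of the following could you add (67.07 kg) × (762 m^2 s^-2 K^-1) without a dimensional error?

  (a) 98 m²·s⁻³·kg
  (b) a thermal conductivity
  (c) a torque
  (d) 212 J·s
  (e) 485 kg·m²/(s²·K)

Reference: [kg] · [m²·s⁻²·K⁻¹] = kg·m²·s⁻²·K⁻¹.
Each option:
  (a) kg·m²·s⁻³
  (b) [thermal conductivity] = kg·m·s⁻³·K⁻¹
  (c) [torque] = kg·m²·s⁻²
  (d) J·s = N·m·s = kg·m²·s⁻¹
  (e) kg·m²·s⁻²·K⁻¹  ← same
Only (e) matches kg·m²·s⁻²·K⁻¹.

(e)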